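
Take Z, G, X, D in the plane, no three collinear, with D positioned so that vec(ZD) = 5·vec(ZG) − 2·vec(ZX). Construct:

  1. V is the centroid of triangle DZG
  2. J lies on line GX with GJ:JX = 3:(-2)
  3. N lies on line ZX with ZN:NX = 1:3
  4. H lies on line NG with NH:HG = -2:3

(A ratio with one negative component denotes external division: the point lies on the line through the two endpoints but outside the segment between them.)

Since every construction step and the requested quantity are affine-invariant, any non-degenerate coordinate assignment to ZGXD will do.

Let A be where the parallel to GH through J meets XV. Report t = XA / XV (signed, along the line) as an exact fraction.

t = -9/7

Set Z = (0, 0), G = (1, 0), X = (0, 1), D = (5, -2); any affine frame gives the same invariant.
1. V is the centroid of triangle DZG ⇒ V = (2, -2/3)
2. J lies on line GX with GJ:JX = 3:(-2) ⇒ J = (-2, 3)
3. N lies on line ZX with ZN:NX = 1:3 ⇒ N = (0, 1/4)
4. H lies on line NG with NH:HG = -2:3 ⇒ H = (-2, 3/4)
through J parallel to GH: direction (-3, 3/4); meets XV at A = (-18/7, 22/7)
A = X + t·(V−X) with t = -9/7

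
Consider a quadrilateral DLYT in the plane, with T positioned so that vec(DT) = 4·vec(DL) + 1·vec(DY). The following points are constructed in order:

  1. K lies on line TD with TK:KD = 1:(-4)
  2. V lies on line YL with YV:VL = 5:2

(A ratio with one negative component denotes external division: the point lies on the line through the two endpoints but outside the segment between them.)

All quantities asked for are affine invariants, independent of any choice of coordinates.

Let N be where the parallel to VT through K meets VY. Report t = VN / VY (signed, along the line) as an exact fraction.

Set D = (0, 0), L = (1, 0), Y = (0, 1), T = (4, 1); any affine frame gives the same invariant.
1. K lies on line TD with TK:KD = 1:(-4) ⇒ K = (16/3, 4/3)
2. V lies on line YL with YV:VL = 5:2 ⇒ V = (5/7, 2/7)
through K parallel to VT: direction (23/7, 5/7); meets VY at N = (19/28, 9/28)
N = V + t·(Y−V) with t = 1/20

t = 1/20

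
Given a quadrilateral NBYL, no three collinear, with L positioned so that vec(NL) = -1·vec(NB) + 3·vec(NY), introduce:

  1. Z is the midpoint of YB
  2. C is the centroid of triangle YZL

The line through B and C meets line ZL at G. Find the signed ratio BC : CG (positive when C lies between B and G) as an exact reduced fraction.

BC:CG = -4

Assign N = (0, 0), B = (1, 0), Y = (0, 1), L = (-1, 3) — the answer is frame-independent, so this choice is without loss of generality.
1. Z is the midpoint of YB ⇒ Z = (1/2, 1/2)
2. C is the centroid of triangle YZL ⇒ C = (-1/6, 3/2)
line BC meets ZL at G = (1/8, 9/8)
C = B + t·(G−B) with t = 4/3, so BC:CG = 4/3:-1/3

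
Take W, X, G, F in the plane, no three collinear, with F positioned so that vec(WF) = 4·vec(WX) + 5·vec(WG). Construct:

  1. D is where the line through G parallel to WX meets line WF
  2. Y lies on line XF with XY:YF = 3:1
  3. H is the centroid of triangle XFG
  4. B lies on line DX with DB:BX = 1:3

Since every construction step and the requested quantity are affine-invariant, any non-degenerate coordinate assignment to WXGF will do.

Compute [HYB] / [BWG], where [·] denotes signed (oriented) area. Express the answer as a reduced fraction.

[HYB]:[BWG] = 11/17

Choose coordinates W = (0, 0), X = (1, 0), G = (0, 1), F = (4, 5).
1. D is where the line through G parallel to WX meets line WF ⇒ D = (4/5, 1)
2. Y lies on line XF with XY:YF = 3:1 ⇒ Y = (13/4, 15/4)
3. H is the centroid of triangle XFG ⇒ H = (5/3, 2)
4. B lies on line DX with DB:BX = 1:3 ⇒ B = (17/20, 3/4)
2·[HYB] = -11/20, 2·[BWG] = -17/20
[HYB]:[BWG] = -11/20:-17/20 = 11/17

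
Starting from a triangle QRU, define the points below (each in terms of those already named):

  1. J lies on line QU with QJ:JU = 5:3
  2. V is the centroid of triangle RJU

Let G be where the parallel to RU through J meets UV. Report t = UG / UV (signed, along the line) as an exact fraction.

Choose coordinates Q = (0, 0), R = (1, 0), U = (0, 1).
1. J lies on line QU with QJ:JU = 5:3 ⇒ J = (0, 5/8)
2. V is the centroid of triangle RJU ⇒ V = (1/3, 13/24)
through J parallel to RU: direction (-1, 1); meets UV at G = (1, -3/8)
G = U + t·(V−U) with t = 3

t = 3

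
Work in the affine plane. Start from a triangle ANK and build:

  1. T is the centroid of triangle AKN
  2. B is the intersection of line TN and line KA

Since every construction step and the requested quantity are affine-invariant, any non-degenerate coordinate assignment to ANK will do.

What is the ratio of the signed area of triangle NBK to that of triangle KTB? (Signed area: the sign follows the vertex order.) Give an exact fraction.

[NBK]:[KTB] = 3

Choose coordinates A = (0, 0), N = (1, 0), K = (0, 1).
1. T is the centroid of triangle AKN ⇒ T = (1/3, 1/3)
2. B is the intersection of line TN and line KA ⇒ B = (0, 1/2)
2·[NBK] = -1/2, 2·[KTB] = -1/6
[NBK]:[KTB] = -1/2:-1/6 = 3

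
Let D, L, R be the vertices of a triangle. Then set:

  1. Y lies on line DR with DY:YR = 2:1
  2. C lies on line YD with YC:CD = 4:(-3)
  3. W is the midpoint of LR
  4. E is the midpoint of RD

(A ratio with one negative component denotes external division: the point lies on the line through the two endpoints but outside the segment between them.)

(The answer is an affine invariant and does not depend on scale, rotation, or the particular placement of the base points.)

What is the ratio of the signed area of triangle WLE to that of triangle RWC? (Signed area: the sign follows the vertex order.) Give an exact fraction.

[WLE]:[RWC] = 1/6

Work in coordinates with D = (0, 0), L = (1, 0), R = (0, 1).
1. Y lies on line DR with DY:YR = 2:1 ⇒ Y = (0, 2/3)
2. C lies on line YD with YC:CD = 4:(-3) ⇒ C = (0, -2)
3. W is the midpoint of LR ⇒ W = (1/2, 1/2)
4. E is the midpoint of RD ⇒ E = (0, 1/2)
2·[WLE] = -1/4, 2·[RWC] = -3/2
[WLE]:[RWC] = -1/4:-3/2 = 1/6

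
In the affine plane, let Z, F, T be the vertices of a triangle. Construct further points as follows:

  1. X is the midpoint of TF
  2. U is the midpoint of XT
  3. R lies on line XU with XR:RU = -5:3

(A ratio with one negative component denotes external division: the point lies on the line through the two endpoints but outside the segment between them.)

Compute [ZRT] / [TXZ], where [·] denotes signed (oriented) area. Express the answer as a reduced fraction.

[ZRT]:[TXZ] = 1/4

Set Z = (0, 0), F = (1, 0), T = (0, 1); any affine frame gives the same invariant.
1. X is the midpoint of TF ⇒ X = (1/2, 1/2)
2. U is the midpoint of XT ⇒ U = (1/4, 3/4)
3. R lies on line XU with XR:RU = -5:3 ⇒ R = (-1/8, 9/8)
2·[ZRT] = -1/8, 2·[TXZ] = -1/2
[ZRT]:[TXZ] = -1/8:-1/2 = 1/4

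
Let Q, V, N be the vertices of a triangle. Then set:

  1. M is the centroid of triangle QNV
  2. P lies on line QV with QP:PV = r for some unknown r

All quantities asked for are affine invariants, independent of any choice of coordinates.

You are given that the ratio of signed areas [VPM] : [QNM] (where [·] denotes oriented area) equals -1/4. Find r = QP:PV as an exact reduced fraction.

Work in coordinates with Q = (0, 0), V = (1, 0), N = (0, 1).
1. M is the centroid of triangle QNV ⇒ M = (1/3, 1/3)
2. With QP:PV = r, write λ = r/(r+1) so P = Q + λ·(V−Q); P is affine-linear in λ
Every point depending on P is an affine combination of P and λ-independent points, so each such coordinate is linear in λ; the λ² term in each signed area is a multiple of (V−Q)×(V−Q) = 0, so 2·[VPM] and 2·[QNM] are each linear in λ. Evaluating at λ=0 and λ=1:
  2·[VPM] = 1/3·λ − 1/3,   2·[QNM] = -1/3
So [VPM]:[QNM] = (1/3·λ − 1/3) / (-1/3). Setting this equal to -1/4:
  1/3·λ − 1/3 = -1/4·(-1/3)  ⇒  λ = 5/4
Then r = λ/(1−λ) = (5/4)/(-1/4) = -5. Check: with r = -5, P = (5/4, 0) and [VPM]:[QNM] = -1/4 as required.

r = -5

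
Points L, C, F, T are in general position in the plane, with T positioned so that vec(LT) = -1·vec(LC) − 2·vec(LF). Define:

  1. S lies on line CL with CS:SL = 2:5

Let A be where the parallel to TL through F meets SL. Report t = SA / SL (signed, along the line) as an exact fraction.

t = 17/10

Choose coordinates L = (0, 0), C = (1, 0), F = (0, 1), T = (-1, -2).
1. S lies on line CL with CS:SL = 2:5 ⇒ S = (5/7, 0)
through F parallel to TL: direction (1, 2); meets SL at A = (-1/2, 0)
A = S + t·(L−S) with t = 17/10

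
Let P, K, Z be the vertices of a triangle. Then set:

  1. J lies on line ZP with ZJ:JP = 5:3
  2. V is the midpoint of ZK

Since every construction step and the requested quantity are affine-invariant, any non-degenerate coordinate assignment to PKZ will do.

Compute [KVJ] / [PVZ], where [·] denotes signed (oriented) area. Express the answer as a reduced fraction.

[KVJ]:[PVZ] = 5/8

Work in coordinates with P = (0, 0), K = (1, 0), Z = (0, 1).
1. J lies on line ZP with ZJ:JP = 5:3 ⇒ J = (0, 3/8)
2. V is the midpoint of ZK ⇒ V = (1/2, 1/2)
2·[KVJ] = 5/16, 2·[PVZ] = 1/2
[KVJ]:[PVZ] = 5/16:1/2 = 5/8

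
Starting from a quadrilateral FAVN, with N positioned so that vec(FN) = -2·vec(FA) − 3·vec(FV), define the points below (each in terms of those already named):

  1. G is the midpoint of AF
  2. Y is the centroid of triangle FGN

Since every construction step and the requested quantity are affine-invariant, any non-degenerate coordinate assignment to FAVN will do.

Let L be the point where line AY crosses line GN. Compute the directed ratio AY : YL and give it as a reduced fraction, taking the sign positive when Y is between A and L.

AY:YL = -4

Assign F = (0, 0), A = (1, 0), V = (0, 1), N = (-2, -3) — the answer is frame-independent, so this choice is without loss of generality.
1. G is the midpoint of AF ⇒ G = (1/2, 0)
2. Y is the centroid of triangle FGN ⇒ Y = (-1/2, -1)
line AY meets GN at L = (-1/8, -3/4)
Y = A + t·(L−A) with t = 4/3, so AY:YL = 4/3:-1/3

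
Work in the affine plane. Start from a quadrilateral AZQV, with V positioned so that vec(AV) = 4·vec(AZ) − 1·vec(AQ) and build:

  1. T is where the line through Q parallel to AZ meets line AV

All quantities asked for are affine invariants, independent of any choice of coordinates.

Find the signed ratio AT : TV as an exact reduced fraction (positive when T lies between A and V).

Choose coordinates A = (0, 0), Z = (1, 0), Q = (0, 1), V = (4, -1).
1. T is where the line through Q parallel to AZ meets line AV ⇒ T = (-4, 1)
T = A + t·(V−A) with t = -1, so AT:TV = t:(1−t) = -1:2

AT:TV = -1/2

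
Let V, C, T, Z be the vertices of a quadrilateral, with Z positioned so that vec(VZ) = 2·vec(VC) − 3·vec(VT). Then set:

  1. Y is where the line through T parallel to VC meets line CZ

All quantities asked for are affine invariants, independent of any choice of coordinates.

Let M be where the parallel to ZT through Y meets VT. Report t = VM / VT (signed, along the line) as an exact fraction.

Choose coordinates V = (0, 0), C = (1, 0), T = (0, 1), Z = (2, -3).
1. Y is where the line through T parallel to VC meets line CZ ⇒ Y = (2/3, 1)
through Y parallel to ZT: direction (-2, 4); meets VT at M = (0, 7/3)
M = V + t·(T−V) with t = 7/3

t = 7/3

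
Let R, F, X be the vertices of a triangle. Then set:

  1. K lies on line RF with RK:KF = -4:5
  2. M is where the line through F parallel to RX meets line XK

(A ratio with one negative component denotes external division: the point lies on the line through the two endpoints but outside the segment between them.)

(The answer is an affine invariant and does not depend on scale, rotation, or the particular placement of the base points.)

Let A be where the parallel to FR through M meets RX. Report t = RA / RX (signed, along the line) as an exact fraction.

Assign R = (0, 0), F = (1, 0), X = (0, 1) — the answer is frame-independent, so this choice is without loss of generality.
1. K lies on line RF with RK:KF = -4:5 ⇒ K = (-4, 0)
2. M is where the line through F parallel to RX meets line XK ⇒ M = (1, 5/4)
through M parallel to FR: direction (-1, 0); meets RX at A = (0, 5/4)
A = R + t·(X−R) with t = 5/4

t = 5/4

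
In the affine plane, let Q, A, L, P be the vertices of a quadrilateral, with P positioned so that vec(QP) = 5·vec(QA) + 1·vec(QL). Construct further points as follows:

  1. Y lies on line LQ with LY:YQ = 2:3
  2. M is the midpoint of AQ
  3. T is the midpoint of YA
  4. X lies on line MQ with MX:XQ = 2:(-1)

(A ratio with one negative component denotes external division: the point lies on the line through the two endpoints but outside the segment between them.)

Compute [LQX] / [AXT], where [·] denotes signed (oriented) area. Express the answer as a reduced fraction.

[LQX]:[AXT] = 10/9

Set Q = (0, 0), A = (1, 0), L = (0, 1), P = (5, 1); any affine frame gives the same invariant.
1. Y lies on line LQ with LY:YQ = 2:3 ⇒ Y = (0, 3/5)
2. M is the midpoint of AQ ⇒ M = (1/2, 0)
3. T is the midpoint of YA ⇒ T = (1/2, 3/10)
4. X lies on line MQ with MX:XQ = 2:(-1) ⇒ X = (-1/2, 0)
2·[LQX] = -1/2, 2·[AXT] = -9/20
[LQX]:[AXT] = -1/2:-9/20 = 10/9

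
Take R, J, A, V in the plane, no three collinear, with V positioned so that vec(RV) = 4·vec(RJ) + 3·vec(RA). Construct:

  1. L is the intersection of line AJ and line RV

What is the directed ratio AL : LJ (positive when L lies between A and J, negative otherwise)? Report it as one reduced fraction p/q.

AL:LJ = 4/3

Assign R = (0, 0), J = (1, 0), A = (0, 1), V = (4, 3) — the answer is frame-independent, so this choice is without loss of generality.
1. L is the intersection of line AJ and line RV ⇒ L = (4/7, 3/7)
L = A + t·(J−A) with t = 4/7, so AL:LJ = t:(1−t) = 4/7:3/7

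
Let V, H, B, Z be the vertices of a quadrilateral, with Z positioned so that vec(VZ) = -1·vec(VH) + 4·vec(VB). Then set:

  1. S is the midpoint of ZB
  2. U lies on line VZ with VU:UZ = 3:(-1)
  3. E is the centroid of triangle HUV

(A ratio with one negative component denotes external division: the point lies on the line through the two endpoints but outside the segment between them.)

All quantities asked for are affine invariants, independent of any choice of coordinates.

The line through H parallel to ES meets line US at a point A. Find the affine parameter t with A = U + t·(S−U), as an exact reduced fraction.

t = 9/8

Choose coordinates V = (0, 0), H = (1, 0), B = (0, 1), Z = (-1, 4).
1. S is the midpoint of ZB ⇒ S = (-1/2, 5/2)
2. U lies on line VZ with VU:UZ = 3:(-1) ⇒ U = (-3/2, 6)
3. E is the centroid of triangle HUV ⇒ E = (-1/6, 2)
through H parallel to ES: direction (-1/3, 1/2); meets US at A = (-3/8, 33/16)
A = U + t·(S−U) with t = 9/8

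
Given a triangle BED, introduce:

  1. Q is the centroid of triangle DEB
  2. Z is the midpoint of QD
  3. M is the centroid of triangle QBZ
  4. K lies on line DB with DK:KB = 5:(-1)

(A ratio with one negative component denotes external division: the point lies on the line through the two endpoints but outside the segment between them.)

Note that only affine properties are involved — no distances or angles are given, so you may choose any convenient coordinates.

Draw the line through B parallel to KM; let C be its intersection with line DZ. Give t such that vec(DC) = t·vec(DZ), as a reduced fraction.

Assign B = (0, 0), E = (1, 0), D = (0, 1) — the answer is frame-independent, so this choice is without loss of generality.
1. Q is the centroid of triangle DEB ⇒ Q = (1/3, 1/3)
2. Z is the midpoint of QD ⇒ Z = (1/6, 2/3)
3. M is the centroid of triangle QBZ ⇒ M = (1/6, 1/3)
4. K lies on line DB with DK:KB = 5:(-1) ⇒ K = (0, -1/4)
through B parallel to KM: direction (1/6, 7/12); meets DZ at C = (2/11, 7/11)
C = D + t·(Z−D) with t = 12/11

t = 12/11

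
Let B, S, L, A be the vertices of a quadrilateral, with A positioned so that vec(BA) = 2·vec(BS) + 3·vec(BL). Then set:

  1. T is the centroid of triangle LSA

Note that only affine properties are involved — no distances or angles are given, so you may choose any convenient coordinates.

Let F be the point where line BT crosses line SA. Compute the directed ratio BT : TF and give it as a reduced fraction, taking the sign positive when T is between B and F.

BT:TF = 5/4

Assign B = (0, 0), S = (1, 0), L = (0, 1), A = (2, 3) — the answer is frame-independent, so this choice is without loss of generality.
1. T is the centroid of triangle LSA ⇒ T = (1, 4/3)
line BT meets SA at F = (9/5, 12/5)
T = B + t·(F−B) with t = 5/9, so BT:TF = 5/9:4/9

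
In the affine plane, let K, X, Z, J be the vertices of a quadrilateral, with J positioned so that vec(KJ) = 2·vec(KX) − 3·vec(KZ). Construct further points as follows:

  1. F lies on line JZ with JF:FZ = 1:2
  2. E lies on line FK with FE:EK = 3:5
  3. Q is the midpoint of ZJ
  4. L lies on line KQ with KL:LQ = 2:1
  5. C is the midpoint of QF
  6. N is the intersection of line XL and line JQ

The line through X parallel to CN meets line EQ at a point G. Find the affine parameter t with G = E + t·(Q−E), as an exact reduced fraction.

t = 11/3

Work in coordinates with K = (0, 0), X = (1, 0), Z = (0, 1), J = (2, -3).
1. F lies on line JZ with JF:FZ = 1:2 ⇒ F = (4/3, -5/3)
2. E lies on line FK with FE:EK = 3:5 ⇒ E = (5/6, -25/24)
3. Q is the midpoint of ZJ ⇒ Q = (1, -1)
4. L lies on line KQ with KL:LQ = 2:1 ⇒ L = (2/3, -2/3)
5. C is the midpoint of QF ⇒ C = (7/6, -4/3)
6. N is the intersection of line XL and line JQ ⇒ N = (3/4, -1/2)
through X parallel to CN: direction (-5/12, 5/6); meets EQ at G = (13/9, -8/9)
G = E + t·(Q−E) with t = 11/3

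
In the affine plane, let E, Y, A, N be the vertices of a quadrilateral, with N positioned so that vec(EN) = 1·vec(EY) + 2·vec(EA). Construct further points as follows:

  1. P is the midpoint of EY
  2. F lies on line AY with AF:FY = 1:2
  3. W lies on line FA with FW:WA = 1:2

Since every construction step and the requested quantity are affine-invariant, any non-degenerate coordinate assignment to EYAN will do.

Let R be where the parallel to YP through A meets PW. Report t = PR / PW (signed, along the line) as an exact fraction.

t = 9/7

Set E = (0, 0), Y = (1, 0), A = (0, 1), N = (1, 2); any affine frame gives the same invariant.
1. P is the midpoint of EY ⇒ P = (1/2, 0)
2. F lies on line AY with AF:FY = 1:2 ⇒ F = (1/3, 2/3)
3. W lies on line FA with FW:WA = 1:2 ⇒ W = (2/9, 7/9)
through A parallel to YP: direction (-1/2, 0); meets PW at R = (1/7, 1)
R = P + t·(W−P) with t = 9/7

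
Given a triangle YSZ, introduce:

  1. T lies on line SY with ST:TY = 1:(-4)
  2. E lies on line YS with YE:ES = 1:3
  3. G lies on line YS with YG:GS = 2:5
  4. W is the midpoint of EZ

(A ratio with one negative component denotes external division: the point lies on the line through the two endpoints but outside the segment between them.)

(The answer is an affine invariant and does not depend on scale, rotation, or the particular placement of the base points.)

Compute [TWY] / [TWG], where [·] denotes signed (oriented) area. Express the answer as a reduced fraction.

Work in coordinates with Y = (0, 0), S = (1, 0), Z = (0, 1).
1. T lies on line SY with ST:TY = 1:(-4) ⇒ T = (4/3, 0)
2. E lies on line YS with YE:ES = 1:3 ⇒ E = (1/4, 0)
3. G lies on line YS with YG:GS = 2:5 ⇒ G = (2/7, 0)
4. W is the midpoint of EZ ⇒ W = (1/8, 1/2)
2·[TWY] = 2/3, 2·[TWG] = 11/21
[TWY]:[TWG] = 2/3:11/21 = 14/11

[TWY]:[TWG] = 14/11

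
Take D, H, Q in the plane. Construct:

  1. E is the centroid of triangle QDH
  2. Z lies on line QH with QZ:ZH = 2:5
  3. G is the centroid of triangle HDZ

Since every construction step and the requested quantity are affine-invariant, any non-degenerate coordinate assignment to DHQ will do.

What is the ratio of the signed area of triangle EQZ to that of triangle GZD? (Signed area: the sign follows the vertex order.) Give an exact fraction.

Work in coordinates with D = (0, 0), H = (1, 0), Q = (0, 1).
1. E is the centroid of triangle QDH ⇒ E = (1/3, 1/3)
2. Z lies on line QH with QZ:ZH = 2:5 ⇒ Z = (2/7, 5/7)
3. G is the centroid of triangle HDZ ⇒ G = (3/7, 5/21)
2·[EQZ] = -2/21, 2·[GZD] = 5/21
[EQZ]:[GZD] = -2/21:5/21 = -2/5

[EQZ]:[GZD] = -2/5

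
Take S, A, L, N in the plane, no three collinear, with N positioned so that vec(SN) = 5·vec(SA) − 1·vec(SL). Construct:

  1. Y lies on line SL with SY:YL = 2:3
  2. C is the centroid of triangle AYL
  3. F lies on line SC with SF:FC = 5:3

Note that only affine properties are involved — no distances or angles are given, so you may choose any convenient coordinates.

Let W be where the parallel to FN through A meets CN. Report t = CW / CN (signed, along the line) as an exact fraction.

t = 11/8

Set S = (0, 0), A = (1, 0), L = (0, 1), N = (5, -1); any affine frame gives the same invariant.
1. Y lies on line SL with SY:YL = 2:3 ⇒ Y = (0, 2/5)
2. C is the centroid of triangle AYL ⇒ C = (1/3, 7/15)
3. F lies on line SC with SF:FC = 5:3 ⇒ F = (5/24, 7/24)
through A parallel to FN: direction (115/24, -31/24); meets CN at W = (27/4, -31/20)
W = C + t·(N−C) with t = 11/8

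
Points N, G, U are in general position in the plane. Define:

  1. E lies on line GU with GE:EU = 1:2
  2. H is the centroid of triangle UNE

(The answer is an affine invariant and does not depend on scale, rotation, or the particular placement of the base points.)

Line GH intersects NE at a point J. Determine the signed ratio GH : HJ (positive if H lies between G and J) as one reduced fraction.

GH:HJ = -5/2

Assign N = (0, 0), G = (1, 0), U = (0, 1) — the answer is frame-independent, so this choice is without loss of generality.
1. E lies on line GU with GE:EU = 1:2 ⇒ E = (2/3, 1/3)
2. H is the centroid of triangle UNE ⇒ H = (2/9, 4/9)
line GH meets NE at J = (8/15, 4/15)
H = G + t·(J−G) with t = 5/3, so GH:HJ = 5/3:-2/3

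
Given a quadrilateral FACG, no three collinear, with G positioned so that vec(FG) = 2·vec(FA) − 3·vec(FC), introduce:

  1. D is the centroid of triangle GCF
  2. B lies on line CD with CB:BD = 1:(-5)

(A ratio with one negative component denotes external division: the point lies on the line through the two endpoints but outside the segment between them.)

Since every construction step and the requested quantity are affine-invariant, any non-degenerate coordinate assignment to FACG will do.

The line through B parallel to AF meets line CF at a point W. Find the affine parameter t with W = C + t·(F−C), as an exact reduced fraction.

Assign F = (0, 0), A = (1, 0), C = (0, 1), G = (2, -3) — the answer is frame-independent, so this choice is without loss of generality.
1. D is the centroid of triangle GCF ⇒ D = (2/3, -2/3)
2. B lies on line CD with CB:BD = 1:(-5) ⇒ B = (-1/6, 17/12)
through B parallel to AF: direction (-1, 0); meets CF at W = (0, 17/12)
W = C + t·(F−C) with t = -5/12

t = -5/12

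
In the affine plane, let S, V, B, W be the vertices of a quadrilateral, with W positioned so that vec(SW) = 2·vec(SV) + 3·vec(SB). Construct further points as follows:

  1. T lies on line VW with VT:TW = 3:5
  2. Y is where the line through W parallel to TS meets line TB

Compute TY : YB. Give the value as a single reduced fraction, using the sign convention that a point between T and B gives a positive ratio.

Choose coordinates S = (0, 0), V = (1, 0), B = (0, 1), W = (2, 3).
1. T lies on line VW with VT:TW = 3:5 ⇒ T = (11/8, 9/8)
2. Y is where the line through W parallel to TS meets line TB ⇒ Y = (-1/2, 21/22)
Y = T + t·(B−T) with t = 15/11, so TY:YB = t:(1−t) = 15/11:-4/11

TY:YB = -15/4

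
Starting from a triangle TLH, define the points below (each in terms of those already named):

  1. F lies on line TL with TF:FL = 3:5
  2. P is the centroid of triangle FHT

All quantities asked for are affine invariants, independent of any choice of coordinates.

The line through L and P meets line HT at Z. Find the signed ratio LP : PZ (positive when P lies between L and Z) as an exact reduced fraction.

LP:PZ = 7

Set T = (0, 0), L = (1, 0), H = (0, 1); any affine frame gives the same invariant.
1. F lies on line TL with TF:FL = 3:5 ⇒ F = (3/8, 0)
2. P is the centroid of triangle FHT ⇒ P = (1/8, 1/3)
line LP meets HT at Z = (0, 8/21)
P = L + t·(Z−L) with t = 7/8, so LP:PZ = 7/8:1/8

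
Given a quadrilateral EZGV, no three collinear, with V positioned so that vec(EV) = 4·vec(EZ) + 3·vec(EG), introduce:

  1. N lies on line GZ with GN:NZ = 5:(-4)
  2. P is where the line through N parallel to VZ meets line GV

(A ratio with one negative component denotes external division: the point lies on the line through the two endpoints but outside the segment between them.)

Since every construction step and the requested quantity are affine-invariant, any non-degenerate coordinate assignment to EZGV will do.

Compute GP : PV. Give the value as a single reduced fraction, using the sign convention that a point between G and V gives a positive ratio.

GP:PV = -5/4

Choose coordinates E = (0, 0), Z = (1, 0), G = (0, 1), V = (4, 3).
1. N lies on line GZ with GN:NZ = 5:(-4) ⇒ N = (5, -4)
2. P is where the line through N parallel to VZ meets line GV ⇒ P = (20, 11)
P = G + t·(V−G) with t = 5, so GP:PV = t:(1−t) = 5:-4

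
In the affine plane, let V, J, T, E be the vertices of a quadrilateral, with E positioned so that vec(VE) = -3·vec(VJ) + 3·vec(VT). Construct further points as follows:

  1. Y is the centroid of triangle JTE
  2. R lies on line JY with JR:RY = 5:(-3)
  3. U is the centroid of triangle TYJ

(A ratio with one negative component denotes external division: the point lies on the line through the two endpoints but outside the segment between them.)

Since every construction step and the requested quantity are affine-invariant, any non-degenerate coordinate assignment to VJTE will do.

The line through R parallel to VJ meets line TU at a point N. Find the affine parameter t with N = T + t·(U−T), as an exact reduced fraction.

Assign V = (0, 0), J = (1, 0), T = (0, 1), E = (-3, 3) — the answer is frame-independent, so this choice is without loss of generality.
1. Y is the centroid of triangle JTE ⇒ Y = (-2/3, 4/3)
2. R lies on line JY with JR:RY = 5:(-3) ⇒ R = (-19/6, 10/3)
3. U is the centroid of triangle TYJ ⇒ U = (1/9, 7/9)
through R parallel to VJ: direction (1, 0); meets TU at N = (-7/6, 10/3)
N = T + t·(U−T) with t = -21/2

t = -21/2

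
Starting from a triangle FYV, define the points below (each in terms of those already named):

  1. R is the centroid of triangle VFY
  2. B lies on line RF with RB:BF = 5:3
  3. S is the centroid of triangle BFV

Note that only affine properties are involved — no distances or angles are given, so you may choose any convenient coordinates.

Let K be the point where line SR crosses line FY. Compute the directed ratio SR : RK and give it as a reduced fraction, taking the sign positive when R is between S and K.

SR:RK = 1/8

Choose coordinates F = (0, 0), Y = (1, 0), V = (0, 1).
1. R is the centroid of triangle VFY ⇒ R = (1/3, 1/3)
2. B lies on line RF with RB:BF = 5:3 ⇒ B = (1/8, 1/8)
3. S is the centroid of triangle BFV ⇒ S = (1/24, 3/8)
line SR meets FY at K = (8/3, 0)
R = S + t·(K−S) with t = 1/9, so SR:RK = 1/9:8/9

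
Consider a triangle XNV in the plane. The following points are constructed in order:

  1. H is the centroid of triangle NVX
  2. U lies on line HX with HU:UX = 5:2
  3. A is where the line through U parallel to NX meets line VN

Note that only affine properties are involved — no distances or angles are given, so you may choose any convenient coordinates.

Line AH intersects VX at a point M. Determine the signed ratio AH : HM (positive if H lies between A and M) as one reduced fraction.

Work in coordinates with X = (0, 0), N = (1, 0), V = (0, 1).
1. H is the centroid of triangle NVX ⇒ H = (1/3, 1/3)
2. U lies on line HX with HU:UX = 5:2 ⇒ U = (2/21, 2/21)
3. A is where the line through U parallel to NX meets line VN ⇒ A = (19/21, 2/21)
line AH meets VX at M = (0, 17/36)
H = A + t·(M−A) with t = 12/19, so AH:HM = 12/19:7/19

AH:HM = 12/7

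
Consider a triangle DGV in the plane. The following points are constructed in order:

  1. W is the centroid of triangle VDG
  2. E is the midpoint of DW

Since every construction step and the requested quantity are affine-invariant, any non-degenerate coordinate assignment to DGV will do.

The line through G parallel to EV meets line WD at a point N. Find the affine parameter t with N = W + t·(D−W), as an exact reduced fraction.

t = -3/2

Work in coordinates with D = (0, 0), G = (1, 0), V = (0, 1).
1. W is the centroid of triangle VDG ⇒ W = (1/3, 1/3)
2. E is the midpoint of DW ⇒ E = (1/6, 1/6)
through G parallel to EV: direction (-1/6, 5/6); meets WD at N = (5/6, 5/6)
N = W + t·(D−W) with t = -3/2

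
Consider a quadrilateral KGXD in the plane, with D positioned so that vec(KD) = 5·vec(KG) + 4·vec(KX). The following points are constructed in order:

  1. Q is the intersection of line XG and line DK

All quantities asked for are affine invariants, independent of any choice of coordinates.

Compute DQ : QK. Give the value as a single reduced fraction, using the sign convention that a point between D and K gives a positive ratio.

DQ:QK = 8

Choose coordinates K = (0, 0), G = (1, 0), X = (0, 1), D = (5, 4).
1. Q is the intersection of line XG and line DK ⇒ Q = (5/9, 4/9)
Q = D + t·(K−D) with t = 8/9, so DQ:QK = t:(1−t) = 8/9:1/9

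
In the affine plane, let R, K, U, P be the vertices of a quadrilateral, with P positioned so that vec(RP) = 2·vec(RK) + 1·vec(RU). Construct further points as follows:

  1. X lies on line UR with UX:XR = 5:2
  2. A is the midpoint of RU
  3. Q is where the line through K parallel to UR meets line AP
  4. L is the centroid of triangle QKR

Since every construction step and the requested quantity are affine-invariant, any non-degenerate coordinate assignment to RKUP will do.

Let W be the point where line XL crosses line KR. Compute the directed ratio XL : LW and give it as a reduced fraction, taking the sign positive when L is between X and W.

XL:LW = 1/7

Assign R = (0, 0), K = (1, 0), U = (0, 1), P = (2, 1) — the answer is frame-independent, so this choice is without loss of generality.
1. X lies on line UR with UX:XR = 5:2 ⇒ X = (0, 2/7)
2. A is the midpoint of RU ⇒ A = (0, 1/2)
3. Q is where the line through K parallel to UR meets line AP ⇒ Q = (1, 3/4)
4. L is the centroid of triangle QKR ⇒ L = (2/3, 1/4)
line XL meets KR at W = (16/3, 0)
L = X + t·(W−X) with t = 1/8, so XL:LW = 1/8:7/8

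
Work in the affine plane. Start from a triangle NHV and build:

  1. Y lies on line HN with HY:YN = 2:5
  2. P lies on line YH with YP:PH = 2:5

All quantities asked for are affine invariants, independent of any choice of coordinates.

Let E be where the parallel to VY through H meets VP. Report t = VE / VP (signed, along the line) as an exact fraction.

t = 7/2

Assign N = (0, 0), H = (1, 0), V = (0, 1) — the answer is frame-independent, so this choice is without loss of generality.
1. Y lies on line HN with HY:YN = 2:5 ⇒ Y = (5/7, 0)
2. P lies on line YH with YP:PH = 2:5 ⇒ P = (39/49, 0)
through H parallel to VY: direction (5/7, -1); meets VP at E = (39/14, -5/2)
E = V + t·(P−V) with t = 7/2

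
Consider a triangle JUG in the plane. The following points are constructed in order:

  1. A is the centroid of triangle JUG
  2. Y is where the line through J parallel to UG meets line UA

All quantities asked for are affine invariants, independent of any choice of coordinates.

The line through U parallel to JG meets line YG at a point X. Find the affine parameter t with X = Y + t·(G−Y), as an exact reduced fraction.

Choose coordinates J = (0, 0), U = (1, 0), G = (0, 1).
1. A is the centroid of triangle JUG ⇒ A = (1/3, 1/3)
2. Y is where the line through J parallel to UG meets line UA ⇒ Y = (-1, 1)
through U parallel to JG: direction (0, 1); meets YG at X = (1, 1)
X = Y + t·(G−Y) with t = 2

t = 2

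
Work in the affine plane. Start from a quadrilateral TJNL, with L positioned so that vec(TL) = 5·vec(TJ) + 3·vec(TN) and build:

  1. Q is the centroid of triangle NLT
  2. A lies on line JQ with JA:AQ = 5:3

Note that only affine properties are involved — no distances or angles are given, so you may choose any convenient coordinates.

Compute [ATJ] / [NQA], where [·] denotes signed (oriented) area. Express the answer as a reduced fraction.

[ATJ]:[NQA] = -10/9

Work in coordinates with T = (0, 0), J = (1, 0), N = (0, 1), L = (5, 3).
1. Q is the centroid of triangle NLT ⇒ Q = (5/3, 4/3)
2. A lies on line JQ with JA:AQ = 5:3 ⇒ A = (17/12, 5/6)
2·[ATJ] = 5/6, 2·[NQA] = -3/4
[ATJ]:[NQA] = 5/6:-3/4 = -10/9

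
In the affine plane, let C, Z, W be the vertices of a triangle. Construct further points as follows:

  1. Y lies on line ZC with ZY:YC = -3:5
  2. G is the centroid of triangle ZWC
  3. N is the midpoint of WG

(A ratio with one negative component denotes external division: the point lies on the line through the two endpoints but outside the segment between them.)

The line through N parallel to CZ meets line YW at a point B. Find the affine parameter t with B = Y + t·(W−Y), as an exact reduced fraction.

Assign C = (0, 0), Z = (1, 0), W = (0, 1) — the answer is frame-independent, so this choice is without loss of generality.
1. Y lies on line ZC with ZY:YC = -3:5 ⇒ Y = (5/2, 0)
2. G is the centroid of triangle ZWC ⇒ G = (1/3, 1/3)
3. N is the midpoint of WG ⇒ N = (1/6, 2/3)
through N parallel to CZ: direction (1, 0); meets YW at B = (5/6, 2/3)
B = Y + t·(W−Y) with t = 2/3

t = 2/3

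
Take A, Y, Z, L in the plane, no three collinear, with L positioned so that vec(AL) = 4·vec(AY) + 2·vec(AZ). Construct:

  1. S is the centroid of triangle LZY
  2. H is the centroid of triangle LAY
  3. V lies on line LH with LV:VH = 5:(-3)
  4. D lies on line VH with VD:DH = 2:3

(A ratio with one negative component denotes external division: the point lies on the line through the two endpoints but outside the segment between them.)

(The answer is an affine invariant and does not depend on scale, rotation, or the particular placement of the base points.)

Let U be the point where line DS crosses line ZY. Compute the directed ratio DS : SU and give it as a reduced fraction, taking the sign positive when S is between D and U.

Work in coordinates with A = (0, 0), Y = (1, 0), Z = (0, 1), L = (4, 2).
1. S is the centroid of triangle LZY ⇒ S = (5/3, 1)
2. H is the centroid of triangle LAY ⇒ H = (5/3, 2/3)
3. V lies on line LH with LV:VH = 5:(-3) ⇒ V = (-11/6, -4/3)
4. D lies on line VH with VD:DH = 2:3 ⇒ D = (-13/30, -8/15)
line DS meets ZY at U = (230/327, 97/327)
S = D + t·(U−D) with t = 109/59, so DS:SU = 109/59:-50/59

DS:SU = -109/50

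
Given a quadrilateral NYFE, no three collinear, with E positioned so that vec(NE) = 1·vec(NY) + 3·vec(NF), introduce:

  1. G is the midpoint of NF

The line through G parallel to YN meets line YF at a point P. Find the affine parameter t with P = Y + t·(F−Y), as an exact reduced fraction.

t = 1/2

Choose coordinates N = (0, 0), Y = (1, 0), F = (0, 1), E = (1, 3).
1. G is the midpoint of NF ⇒ G = (0, 1/2)
through G parallel to YN: direction (-1, 0); meets YF at P = (1/2, 1/2)
P = Y + t·(F−Y) with t = 1/2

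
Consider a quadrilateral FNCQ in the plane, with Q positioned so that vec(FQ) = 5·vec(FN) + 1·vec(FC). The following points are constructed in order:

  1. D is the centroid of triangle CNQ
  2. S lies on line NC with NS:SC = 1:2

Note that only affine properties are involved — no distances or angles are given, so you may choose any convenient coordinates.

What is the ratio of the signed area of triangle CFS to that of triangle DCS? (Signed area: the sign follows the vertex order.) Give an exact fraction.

[CFS]:[DCS] = 3/5

Choose coordinates F = (0, 0), N = (1, 0), C = (0, 1), Q = (5, 1).
1. D is the centroid of triangle CNQ ⇒ D = (2, 2/3)
2. S lies on line NC with NS:SC = 1:2 ⇒ S = (2/3, 1/3)
2·[CFS] = 2/3, 2·[DCS] = 10/9
[CFS]:[DCS] = 2/3:10/9 = 3/5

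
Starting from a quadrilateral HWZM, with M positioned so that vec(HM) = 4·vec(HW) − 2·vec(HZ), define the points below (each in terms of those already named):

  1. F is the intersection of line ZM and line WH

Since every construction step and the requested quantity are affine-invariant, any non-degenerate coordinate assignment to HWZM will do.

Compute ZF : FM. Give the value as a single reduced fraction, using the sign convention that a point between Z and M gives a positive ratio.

Assign H = (0, 0), W = (1, 0), Z = (0, 1), M = (4, -2) — the answer is frame-independent, so this choice is without loss of generality.
1. F is the intersection of line ZM and line WH ⇒ F = (4/3, 0)
F = Z + t·(M−Z) with t = 1/3, so ZF:FM = t:(1−t) = 1/3:2/3

ZF:FM = 1/2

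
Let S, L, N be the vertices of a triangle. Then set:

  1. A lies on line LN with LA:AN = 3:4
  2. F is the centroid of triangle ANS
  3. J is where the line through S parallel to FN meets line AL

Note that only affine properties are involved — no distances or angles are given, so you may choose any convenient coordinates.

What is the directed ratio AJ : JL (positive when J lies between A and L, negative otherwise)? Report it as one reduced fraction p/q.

Set S = (0, 0), L = (1, 0), N = (0, 1); any affine frame gives the same invariant.
1. A lies on line LN with LA:AN = 3:4 ⇒ A = (4/7, 3/7)
2. F is the centroid of triangle ANS ⇒ F = (4/21, 10/21)
3. J is where the line through S parallel to FN meets line AL ⇒ J = (-4/7, 11/7)
J = A + t·(L−A) with t = -8/3, so AJ:JL = t:(1−t) = -8/3:11/3

AJ:JL = -8/11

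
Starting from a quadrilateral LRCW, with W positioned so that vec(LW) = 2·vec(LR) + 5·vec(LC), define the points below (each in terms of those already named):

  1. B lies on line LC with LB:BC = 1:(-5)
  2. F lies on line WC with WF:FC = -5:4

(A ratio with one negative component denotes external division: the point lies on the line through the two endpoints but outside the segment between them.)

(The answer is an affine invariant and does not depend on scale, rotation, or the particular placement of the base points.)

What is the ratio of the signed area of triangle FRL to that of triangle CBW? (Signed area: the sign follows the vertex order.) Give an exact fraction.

Work in coordinates with L = (0, 0), R = (1, 0), C = (0, 1), W = (2, 5).
1. B lies on line LC with LB:BC = 1:(-5) ⇒ B = (0, -1/4)
2. F lies on line WC with WF:FC = -5:4 ⇒ F = (-8, -15)
2·[FRL] = 15, 2·[CBW] = 5/2
[FRL]:[CBW] = 15:5/2 = 6

[FRL]:[CBW] = 6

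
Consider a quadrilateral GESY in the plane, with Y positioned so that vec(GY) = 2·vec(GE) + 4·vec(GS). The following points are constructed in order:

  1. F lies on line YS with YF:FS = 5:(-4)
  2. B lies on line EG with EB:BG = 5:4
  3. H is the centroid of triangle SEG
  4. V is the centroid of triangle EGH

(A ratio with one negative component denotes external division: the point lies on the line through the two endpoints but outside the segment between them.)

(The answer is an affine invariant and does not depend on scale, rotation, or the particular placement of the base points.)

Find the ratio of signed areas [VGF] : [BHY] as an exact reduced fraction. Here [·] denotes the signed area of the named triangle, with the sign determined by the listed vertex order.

[VGF]:[BHY] = -54/13

Work in coordinates with G = (0, 0), E = (1, 0), S = (0, 1), Y = (2, 4).
1. F lies on line YS with YF:FS = 5:(-4) ⇒ F = (-8, -11)
2. B lies on line EG with EB:BG = 5:4 ⇒ B = (4/9, 0)
3. H is the centroid of triangle SEG ⇒ H = (1/3, 1/3)
4. V is the centroid of triangle EGH ⇒ V = (4/9, 1/9)
2·[VGF] = 4, 2·[BHY] = -26/27
[VGF]:[BHY] = 4:-26/27 = -54/13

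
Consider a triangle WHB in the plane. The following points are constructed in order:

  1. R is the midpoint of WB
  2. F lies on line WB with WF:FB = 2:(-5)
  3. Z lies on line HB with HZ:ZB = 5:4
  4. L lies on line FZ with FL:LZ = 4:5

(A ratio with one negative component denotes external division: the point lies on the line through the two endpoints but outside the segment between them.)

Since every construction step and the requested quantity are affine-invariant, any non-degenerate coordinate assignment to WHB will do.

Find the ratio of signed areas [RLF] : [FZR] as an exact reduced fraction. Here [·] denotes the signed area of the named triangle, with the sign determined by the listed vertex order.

[RLF]:[FZR] = -4/9

Choose coordinates W = (0, 0), H = (1, 0), B = (0, 1).
1. R is the midpoint of WB ⇒ R = (0, 1/2)
2. F lies on line WB with WF:FB = 2:(-5) ⇒ F = (0, -2/3)
3. Z lies on line HB with HZ:ZB = 5:4 ⇒ Z = (4/9, 5/9)
4. L lies on line FZ with FL:LZ = 4:5 ⇒ L = (16/81, -10/81)
2·[RLF] = -56/243, 2·[FZR] = 14/27
[RLF]:[FZR] = -56/243:14/27 = -4/9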